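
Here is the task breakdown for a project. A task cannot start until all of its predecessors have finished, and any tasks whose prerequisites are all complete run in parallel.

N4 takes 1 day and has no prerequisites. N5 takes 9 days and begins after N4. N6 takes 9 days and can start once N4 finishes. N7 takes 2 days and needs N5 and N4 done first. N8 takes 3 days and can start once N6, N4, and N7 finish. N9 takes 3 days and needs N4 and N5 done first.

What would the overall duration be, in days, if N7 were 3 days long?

Actual critical path: N4→N5→N7→N8 = 1+9+2+3 = 15 ⇒ 15 days.
Since N7 is critical, the +1 change carries straight to that chain (now 16 days).
The critical path is still N4→N5→N7→N8; finish is now 16 days.

16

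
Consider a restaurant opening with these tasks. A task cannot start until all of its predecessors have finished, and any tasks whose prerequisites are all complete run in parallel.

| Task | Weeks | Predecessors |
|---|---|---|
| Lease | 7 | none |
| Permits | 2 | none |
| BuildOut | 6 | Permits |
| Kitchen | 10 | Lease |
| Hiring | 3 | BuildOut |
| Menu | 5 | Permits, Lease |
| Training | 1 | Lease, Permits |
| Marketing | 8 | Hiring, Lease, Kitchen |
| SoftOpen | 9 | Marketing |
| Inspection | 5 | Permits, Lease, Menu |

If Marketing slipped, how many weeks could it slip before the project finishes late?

Critical path: Lease→Kitchen→Marketing→SoftOpen = 7+10+8+9 = 34, so the finish is 34 weeks.
Longest path through Marketing: 34 weeks (earliest finish 25, latest finish 25).
Slack of Marketing = 17 − 17 = 0 weeks.

0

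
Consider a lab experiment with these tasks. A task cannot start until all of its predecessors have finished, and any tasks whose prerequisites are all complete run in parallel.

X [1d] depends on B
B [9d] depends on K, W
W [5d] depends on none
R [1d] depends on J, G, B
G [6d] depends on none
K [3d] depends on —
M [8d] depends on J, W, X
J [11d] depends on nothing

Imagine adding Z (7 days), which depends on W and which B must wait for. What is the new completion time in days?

Originally the lab experiment takes 23 days.
With Z inserted, B now waits for max(K, W, Z).
New critical path: W→Z→B→X→M = 5+7+9+1+8 = 30 ⇒ 30 days.

30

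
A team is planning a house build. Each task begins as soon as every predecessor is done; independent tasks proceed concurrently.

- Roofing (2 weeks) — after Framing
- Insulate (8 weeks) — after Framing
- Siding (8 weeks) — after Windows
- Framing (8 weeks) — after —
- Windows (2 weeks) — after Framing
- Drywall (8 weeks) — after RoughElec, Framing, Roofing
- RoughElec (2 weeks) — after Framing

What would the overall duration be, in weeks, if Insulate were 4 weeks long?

The binding path is Framing→Roofing→Drywall = 8+2+8 = 18; finish at 18 weeks.
Insulate has 2 weeks of float (longest path through it is 16).
No other chain overtakes it, so the finish is 18 weeks.

18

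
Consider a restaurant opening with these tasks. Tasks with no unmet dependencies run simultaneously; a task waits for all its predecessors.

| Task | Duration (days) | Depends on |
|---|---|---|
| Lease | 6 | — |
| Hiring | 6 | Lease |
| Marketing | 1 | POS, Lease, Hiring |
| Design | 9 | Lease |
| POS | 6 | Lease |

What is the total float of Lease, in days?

0

Lease→Design = 6+9 = 15 sets the makespan at 15 days.
The longest chain containing Lease totals 15 days.
Float = 15 − 15 = 0.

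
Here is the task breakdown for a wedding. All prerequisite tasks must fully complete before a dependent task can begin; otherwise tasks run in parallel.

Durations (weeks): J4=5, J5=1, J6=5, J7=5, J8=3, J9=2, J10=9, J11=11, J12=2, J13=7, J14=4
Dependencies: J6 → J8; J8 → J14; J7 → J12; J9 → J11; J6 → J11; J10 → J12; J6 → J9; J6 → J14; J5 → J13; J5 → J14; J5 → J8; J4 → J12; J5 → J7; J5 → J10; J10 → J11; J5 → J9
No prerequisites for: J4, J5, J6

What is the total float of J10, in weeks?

0

Critical path: J5→J10→J11 = 1+9+11 = 21, so the finish is 21 weeks.
J10 finishes as early as 10 and must finish by 10.
So J10 can slip 10 − 10 = 0 weeks.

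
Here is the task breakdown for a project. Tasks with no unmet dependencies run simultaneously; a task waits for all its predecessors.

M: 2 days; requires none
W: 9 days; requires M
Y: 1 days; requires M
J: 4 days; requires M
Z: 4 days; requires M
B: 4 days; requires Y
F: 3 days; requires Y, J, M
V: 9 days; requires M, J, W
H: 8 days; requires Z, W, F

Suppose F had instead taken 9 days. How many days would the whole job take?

23

Baseline: M→W→V = 2+9+9 = 20 → 20 days.
F is off the critical path — its longest chain is 17 days, giving 3 of slack.
The binding chain switches to M→J→F→H = 2+4+9+8 = 23; finish 23 days.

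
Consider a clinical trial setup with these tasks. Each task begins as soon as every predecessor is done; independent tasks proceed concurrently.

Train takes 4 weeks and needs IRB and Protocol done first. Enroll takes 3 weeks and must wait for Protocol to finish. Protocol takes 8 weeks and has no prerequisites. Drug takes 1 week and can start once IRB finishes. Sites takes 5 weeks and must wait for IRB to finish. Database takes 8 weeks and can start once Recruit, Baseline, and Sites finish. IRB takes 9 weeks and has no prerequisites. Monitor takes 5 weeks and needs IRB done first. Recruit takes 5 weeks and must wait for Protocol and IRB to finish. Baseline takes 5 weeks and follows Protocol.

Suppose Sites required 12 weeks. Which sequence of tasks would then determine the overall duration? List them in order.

IRB, Sites, Database

The binding path is IRB→Sites→Database = 9+5+8 = 22; finish at 22 weeks.
Sites is on the critical path; changing it to 12 makes that path 29 weeks.
No other chain overtakes it, so the finish is 29 weeks.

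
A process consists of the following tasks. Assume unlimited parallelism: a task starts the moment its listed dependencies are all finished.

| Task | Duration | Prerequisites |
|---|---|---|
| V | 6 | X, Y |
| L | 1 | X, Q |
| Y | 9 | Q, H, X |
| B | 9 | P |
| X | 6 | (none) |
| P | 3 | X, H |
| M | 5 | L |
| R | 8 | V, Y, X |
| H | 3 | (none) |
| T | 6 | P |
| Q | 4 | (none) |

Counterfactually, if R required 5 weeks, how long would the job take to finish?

26

Critical path before the change: X→Y→V→R = 6+9+6+8 = 29 giving 29 weeks.
Since R is critical, the -3 change carries straight to that chain (now 26 weeks).
That remains the longest chain; total 26 weeks.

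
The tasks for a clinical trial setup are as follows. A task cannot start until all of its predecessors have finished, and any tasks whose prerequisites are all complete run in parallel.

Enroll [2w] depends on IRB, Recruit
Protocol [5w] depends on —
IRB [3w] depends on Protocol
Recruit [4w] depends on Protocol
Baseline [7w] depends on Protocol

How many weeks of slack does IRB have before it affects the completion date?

2

The longest chain is Protocol→Baseline = 5+7 = 12; overall finish 12 weeks.
The longest chain containing IRB totals 10 weeks.
So IRB can slip 10 − 8 = 2 weeks.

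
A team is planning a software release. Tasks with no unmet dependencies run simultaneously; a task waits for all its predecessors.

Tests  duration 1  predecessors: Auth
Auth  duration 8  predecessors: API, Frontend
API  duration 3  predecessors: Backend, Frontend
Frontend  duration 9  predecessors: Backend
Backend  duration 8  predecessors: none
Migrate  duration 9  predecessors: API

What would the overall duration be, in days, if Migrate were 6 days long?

Critical path before the change: Backend→Frontend→API→Migrate = 8+9+3+9 = 29 giving 29 days.
Migrate is on the critical path; changing it to 6 makes that path 26 days.
Now Backend→Frontend→API→Auth→Tests = 8+9+3+8+1 = 29 is longest, so the finish becomes 29 days.

29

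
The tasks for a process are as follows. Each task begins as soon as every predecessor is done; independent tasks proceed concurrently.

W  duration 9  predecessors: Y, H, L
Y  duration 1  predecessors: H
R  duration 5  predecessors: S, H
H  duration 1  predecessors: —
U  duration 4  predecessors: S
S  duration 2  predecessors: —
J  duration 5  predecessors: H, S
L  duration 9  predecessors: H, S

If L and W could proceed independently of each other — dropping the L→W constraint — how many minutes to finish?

Before: longest chain S→L→W = 2+9+9 = 20, finish 20.
Without L→W, W's earliest start moves from 11 to 2.
New critical path: H→Y→W = 1+1+9 = 11 ⇒ 11 minutes.

11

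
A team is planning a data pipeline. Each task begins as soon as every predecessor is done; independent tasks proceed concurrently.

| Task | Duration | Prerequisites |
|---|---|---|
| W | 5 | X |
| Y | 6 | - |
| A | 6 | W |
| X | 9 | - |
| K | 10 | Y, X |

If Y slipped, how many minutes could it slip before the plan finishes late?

4

Critical path: X→W→A = 9+5+6 = 20, so the finish is 20 minutes.
Longest path through Y: 16 minutes (earliest finish 6, latest finish 10).
Slack of Y = 4 − 0 = 4 minutes.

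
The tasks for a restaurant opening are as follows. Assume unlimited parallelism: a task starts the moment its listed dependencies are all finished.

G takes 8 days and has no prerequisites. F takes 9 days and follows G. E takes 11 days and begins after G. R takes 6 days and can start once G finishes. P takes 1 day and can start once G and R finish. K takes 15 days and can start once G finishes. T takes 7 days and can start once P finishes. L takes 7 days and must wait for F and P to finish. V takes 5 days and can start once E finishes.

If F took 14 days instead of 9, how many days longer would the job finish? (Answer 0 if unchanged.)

5

As given, the longest chain is G→F→L = 8+9+7 = 24, so the finish is 24 days.
F lies on that path, so at 14 days the path becomes 29 days.
The critical path is still G→F→L; finish is now 29 days.
Change in finish: 29 − 24 = +5 days.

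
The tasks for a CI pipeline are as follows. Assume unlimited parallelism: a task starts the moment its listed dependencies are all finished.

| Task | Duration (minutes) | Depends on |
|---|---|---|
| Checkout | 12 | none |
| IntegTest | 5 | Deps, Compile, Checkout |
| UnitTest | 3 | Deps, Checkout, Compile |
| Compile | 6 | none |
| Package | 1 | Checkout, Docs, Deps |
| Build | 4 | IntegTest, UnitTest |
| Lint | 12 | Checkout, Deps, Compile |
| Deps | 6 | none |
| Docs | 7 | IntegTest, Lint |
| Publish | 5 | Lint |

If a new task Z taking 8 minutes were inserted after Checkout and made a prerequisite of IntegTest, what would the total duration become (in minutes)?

33

Originally the job takes 32 minutes.
With Z inserted, IntegTest now waits for max(Deps, Compile, Checkout, Z).
New critical path: Checkout→Z→IntegTest→Docs→Package = 12+8+5+7+1 = 33 ⇒ 33 minutes.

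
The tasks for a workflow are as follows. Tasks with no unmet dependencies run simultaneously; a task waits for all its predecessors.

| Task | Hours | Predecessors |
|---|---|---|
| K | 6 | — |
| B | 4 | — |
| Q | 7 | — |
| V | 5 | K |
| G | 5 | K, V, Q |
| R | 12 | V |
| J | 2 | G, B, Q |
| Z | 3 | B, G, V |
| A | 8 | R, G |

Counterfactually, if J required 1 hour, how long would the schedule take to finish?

Baseline: K→V→R→A = 6+5+12+8 = 31 → 31 hours.
J has 13 hours of float (longest path through it is 18).
No other chain overtakes it, so the finish is 31 hours.

31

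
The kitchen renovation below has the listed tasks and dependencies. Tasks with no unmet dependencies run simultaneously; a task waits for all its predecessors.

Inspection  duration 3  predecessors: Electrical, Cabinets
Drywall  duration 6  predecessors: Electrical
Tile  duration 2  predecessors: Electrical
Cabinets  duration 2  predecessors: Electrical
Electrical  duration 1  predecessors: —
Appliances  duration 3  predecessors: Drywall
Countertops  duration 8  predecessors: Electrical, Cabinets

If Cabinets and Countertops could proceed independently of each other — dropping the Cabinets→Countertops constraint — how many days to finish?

10

Before: longest chain Electrical→Cabinets→Countertops = 1+2+8 = 11, finish 11.
Without Cabinets→Countertops, Countertops's earliest start moves from 3 to 1.
The longest chain is now Electrical→Drywall→Appliances = 1+6+3 = 10, so the kitchen renovation takes 10 days.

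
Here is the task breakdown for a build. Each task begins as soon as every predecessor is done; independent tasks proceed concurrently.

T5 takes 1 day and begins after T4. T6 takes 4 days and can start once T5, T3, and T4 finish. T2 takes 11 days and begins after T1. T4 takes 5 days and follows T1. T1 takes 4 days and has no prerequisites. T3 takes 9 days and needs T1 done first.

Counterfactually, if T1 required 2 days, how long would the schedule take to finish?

Critical path before the change: T1→T3→T6 = 4+9+4 = 17 giving 17 days.
T1 lies on that path, so at 2 days the path becomes 15 days.
The critical path is still T1→T3→T6; finish is now 15 days.

15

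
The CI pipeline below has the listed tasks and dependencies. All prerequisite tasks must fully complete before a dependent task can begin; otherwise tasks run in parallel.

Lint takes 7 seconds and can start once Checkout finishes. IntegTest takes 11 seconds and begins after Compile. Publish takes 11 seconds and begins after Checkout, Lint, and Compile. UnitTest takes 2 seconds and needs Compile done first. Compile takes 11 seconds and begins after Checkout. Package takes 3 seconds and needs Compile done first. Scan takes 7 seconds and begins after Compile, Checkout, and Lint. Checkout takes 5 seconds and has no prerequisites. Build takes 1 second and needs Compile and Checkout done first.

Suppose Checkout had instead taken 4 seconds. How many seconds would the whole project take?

26

As given, the longest chain is Checkout→Compile→IntegTest = 5+11+11 = 27, so the finish is 27 seconds.
Checkout is on the critical path; changing it to 4 makes that path 26 seconds.
The critical path is still Checkout→Compile→IntegTest; finish is now 26 seconds.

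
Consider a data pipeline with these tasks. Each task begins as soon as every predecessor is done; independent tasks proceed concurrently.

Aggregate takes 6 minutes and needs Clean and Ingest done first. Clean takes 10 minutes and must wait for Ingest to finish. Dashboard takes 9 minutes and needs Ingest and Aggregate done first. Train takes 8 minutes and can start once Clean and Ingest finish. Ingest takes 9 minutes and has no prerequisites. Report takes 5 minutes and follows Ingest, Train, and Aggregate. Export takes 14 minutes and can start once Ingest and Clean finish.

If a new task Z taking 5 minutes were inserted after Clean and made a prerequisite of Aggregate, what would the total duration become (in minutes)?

Originally the job takes 34 minutes.
With Z inserted, Aggregate now waits for max(Clean, Ingest, Z).
New critical path: Ingest→Clean→Z→Aggregate→Dashboard = 9+10+5+6+9 = 39 ⇒ 39 minutes.

39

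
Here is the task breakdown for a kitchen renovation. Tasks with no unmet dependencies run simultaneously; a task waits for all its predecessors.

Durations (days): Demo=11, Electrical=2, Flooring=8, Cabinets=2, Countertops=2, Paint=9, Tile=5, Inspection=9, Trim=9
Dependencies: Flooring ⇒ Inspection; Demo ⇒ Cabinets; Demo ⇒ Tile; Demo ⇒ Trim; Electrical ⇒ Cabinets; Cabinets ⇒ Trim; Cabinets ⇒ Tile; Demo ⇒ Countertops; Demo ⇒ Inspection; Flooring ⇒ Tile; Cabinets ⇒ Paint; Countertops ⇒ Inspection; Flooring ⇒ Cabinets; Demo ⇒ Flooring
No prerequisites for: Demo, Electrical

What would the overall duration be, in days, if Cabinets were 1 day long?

29

As given, the longest chain is Demo→Flooring→Cabinets→Paint = 11+8+2+9 = 30, so the finish is 30 days.
Cabinets is on the critical path; changing it to 1 makes that path 29 days.
The critical path is still Demo→Flooring→Cabinets→Paint; finish is now 29 days.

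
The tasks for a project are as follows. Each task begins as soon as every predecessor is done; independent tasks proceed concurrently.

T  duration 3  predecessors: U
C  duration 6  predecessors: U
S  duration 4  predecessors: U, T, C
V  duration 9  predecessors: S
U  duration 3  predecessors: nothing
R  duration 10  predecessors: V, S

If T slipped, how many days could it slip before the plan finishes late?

U→C→S→V→R = 3+6+4+9+10 = 32 sets the makespan at 32 days.
The longest chain containing T totals 29 days.
Float = 32 − 29 = 3.

3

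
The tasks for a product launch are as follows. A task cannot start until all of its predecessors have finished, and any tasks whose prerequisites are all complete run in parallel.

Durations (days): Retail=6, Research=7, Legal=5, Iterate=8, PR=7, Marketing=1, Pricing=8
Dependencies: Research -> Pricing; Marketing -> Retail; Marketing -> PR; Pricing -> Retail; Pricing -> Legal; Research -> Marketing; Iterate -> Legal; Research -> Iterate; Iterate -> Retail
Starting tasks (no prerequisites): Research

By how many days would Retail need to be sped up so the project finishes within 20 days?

1

Current finish: 21 days; target: 20.
Retail is on every critical path, so each day cut from Retail cuts the finish by one (this holds down to a finish of 20).
Need 21 − 20 = 1 day off Retail → Retail becomes 5 days, finish becomes 20.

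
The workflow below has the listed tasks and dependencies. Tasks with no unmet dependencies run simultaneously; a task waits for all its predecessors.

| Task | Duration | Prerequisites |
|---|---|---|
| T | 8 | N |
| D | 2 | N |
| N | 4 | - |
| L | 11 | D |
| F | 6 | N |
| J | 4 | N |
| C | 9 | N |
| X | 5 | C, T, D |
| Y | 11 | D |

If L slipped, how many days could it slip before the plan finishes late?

Critical path: N→C→X = 4+9+5 = 18, so the finish is 18 days.
L finishes as early as 17 and must finish by 18.
So L can slip 18 − 17 = 1 day.

1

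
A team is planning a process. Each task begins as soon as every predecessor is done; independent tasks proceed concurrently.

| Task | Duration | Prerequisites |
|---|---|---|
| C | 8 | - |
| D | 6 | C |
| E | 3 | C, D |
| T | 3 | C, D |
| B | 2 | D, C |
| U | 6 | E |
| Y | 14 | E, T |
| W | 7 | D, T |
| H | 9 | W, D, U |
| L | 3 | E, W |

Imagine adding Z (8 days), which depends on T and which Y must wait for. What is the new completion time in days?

Originally the schedule takes 33 days.
With Z inserted, Y now waits for max(E, T, Z).
New critical path: C→D→T→Z→Y = 8+6+3+8+14 = 39 ⇒ 39 days.

39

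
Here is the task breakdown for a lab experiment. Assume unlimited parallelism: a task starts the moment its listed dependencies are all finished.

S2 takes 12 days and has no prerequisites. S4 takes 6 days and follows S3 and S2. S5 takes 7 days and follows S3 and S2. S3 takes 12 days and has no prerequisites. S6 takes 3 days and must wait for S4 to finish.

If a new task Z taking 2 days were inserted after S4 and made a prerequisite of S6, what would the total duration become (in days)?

23

Originally the plan takes 21 days.
With Z inserted, S6 now waits for max(S4, Z).
New critical path: S2→S4→Z→S6 = 12+6+2+3 = 23 ⇒ 23 days.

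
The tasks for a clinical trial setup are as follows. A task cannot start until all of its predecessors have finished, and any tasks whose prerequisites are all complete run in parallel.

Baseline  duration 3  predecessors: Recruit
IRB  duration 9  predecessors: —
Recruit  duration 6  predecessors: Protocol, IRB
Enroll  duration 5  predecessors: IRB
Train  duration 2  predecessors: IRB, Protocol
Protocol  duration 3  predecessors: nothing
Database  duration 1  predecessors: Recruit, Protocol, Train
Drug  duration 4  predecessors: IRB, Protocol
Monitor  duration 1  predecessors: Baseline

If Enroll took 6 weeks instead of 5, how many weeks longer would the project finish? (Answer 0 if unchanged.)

Actual critical path: IRB→Recruit→Baseline→Monitor = 9+6+3+1 = 19 ⇒ 19 weeks.
The longest path through Enroll is only 14 weeks, so Enroll has float 5.
No other chain overtakes it, so the finish is 19 weeks.
Change in finish: 19 − 19 = +0 weeks.

0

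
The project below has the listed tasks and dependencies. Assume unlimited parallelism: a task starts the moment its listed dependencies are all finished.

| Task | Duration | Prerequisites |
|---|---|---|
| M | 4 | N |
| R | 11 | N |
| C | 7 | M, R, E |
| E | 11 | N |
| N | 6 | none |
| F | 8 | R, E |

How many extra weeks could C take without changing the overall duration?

N→R→F = 6+11+8 = 25 sets the makespan at 25 weeks.
The longest chain containing C totals 24 weeks.
Slack of C = 18 − 17 = 1 week.

1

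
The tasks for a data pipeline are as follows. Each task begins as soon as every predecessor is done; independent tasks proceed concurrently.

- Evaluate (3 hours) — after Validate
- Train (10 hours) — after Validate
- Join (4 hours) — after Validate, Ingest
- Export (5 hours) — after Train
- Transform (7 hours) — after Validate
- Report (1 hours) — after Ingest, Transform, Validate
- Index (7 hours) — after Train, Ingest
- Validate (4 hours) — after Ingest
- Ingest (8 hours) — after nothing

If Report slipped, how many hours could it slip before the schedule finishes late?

9

Ingest→Validate→Train→Index = 8+4+10+7 = 29 sets the makespan at 29 hours.
Longest path through Report: 20 hours (earliest finish 20, latest finish 29).
Float = 29 − 20 = 9.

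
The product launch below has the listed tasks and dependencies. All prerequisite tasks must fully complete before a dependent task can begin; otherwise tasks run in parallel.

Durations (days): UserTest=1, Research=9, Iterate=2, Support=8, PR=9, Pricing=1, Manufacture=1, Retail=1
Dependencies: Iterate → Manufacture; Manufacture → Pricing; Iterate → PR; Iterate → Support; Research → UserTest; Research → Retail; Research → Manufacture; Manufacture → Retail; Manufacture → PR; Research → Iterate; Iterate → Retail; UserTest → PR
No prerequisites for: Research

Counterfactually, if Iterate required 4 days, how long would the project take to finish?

The binding path is Research→Iterate→Manufacture→PR = 9+2+1+9 = 21; finish at 21 days.
Since Iterate is critical, the +2 change carries straight to that chain (now 23 days).
The critical path is still Research→Iterate→Manufacture→PR; finish is now 23 days.

23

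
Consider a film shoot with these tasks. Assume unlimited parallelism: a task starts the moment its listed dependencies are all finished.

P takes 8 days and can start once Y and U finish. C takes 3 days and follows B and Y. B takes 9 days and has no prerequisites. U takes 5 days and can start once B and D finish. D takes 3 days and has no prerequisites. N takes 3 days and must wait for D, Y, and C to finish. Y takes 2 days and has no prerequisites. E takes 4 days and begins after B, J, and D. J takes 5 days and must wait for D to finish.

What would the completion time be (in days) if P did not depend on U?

15

Original critical path: B→U→P = 9+5+8 = 22 ⇒ 22 days.
Without U→P, P's earliest start moves from 14 to 2.
The longest chain is now B→C→N = 9+3+3 = 15, so the job takes 15 days.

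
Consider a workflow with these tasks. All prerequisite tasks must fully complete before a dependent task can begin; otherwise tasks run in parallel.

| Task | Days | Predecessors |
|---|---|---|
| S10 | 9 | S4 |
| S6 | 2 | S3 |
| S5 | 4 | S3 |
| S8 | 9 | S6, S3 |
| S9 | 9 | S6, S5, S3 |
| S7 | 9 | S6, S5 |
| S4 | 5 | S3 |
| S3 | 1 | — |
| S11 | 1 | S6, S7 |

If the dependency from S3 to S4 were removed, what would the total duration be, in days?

15

Original critical path: S3→S4→S10 = 1+5+9 = 15 ⇒ 15 days.
Without S3→S4, S4's earliest start moves from 1 to 0.
The longest chain is now S3→S5→S7→S11 = 1+4+9+1 = 15, so the plan takes 15 days.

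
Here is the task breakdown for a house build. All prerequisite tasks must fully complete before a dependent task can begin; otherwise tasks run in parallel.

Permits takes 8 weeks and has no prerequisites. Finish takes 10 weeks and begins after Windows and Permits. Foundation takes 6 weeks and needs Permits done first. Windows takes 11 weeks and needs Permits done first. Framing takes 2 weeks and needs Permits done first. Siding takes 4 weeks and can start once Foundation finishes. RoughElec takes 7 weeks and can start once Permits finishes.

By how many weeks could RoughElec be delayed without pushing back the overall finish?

14

The longest chain is Permits→Windows→Finish = 8+11+10 = 29; overall finish 29 weeks.
The longest chain containing RoughElec totals 15 weeks.
Slack of RoughElec = 22 − 8 = 14 weeks.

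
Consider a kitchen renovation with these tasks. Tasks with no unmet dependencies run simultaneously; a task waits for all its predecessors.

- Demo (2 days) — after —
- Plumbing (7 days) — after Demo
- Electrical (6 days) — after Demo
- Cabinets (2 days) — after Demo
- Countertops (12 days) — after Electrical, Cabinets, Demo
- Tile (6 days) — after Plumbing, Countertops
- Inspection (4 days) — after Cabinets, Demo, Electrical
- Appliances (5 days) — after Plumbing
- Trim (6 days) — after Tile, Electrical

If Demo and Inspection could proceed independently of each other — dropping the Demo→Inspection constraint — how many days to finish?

32

Original critical path: Demo→Electrical→Countertops→Tile→Trim = 2+6+12+6+6 = 32 ⇒ 32 days.
Dropping Demo→Inspection doesn't change Inspection's earliest start (8); another predecessor still binds.
New critical path: Demo→Electrical→Countertops→Tile→Trim = 2+6+12+6+6 = 32 ⇒ 32 days.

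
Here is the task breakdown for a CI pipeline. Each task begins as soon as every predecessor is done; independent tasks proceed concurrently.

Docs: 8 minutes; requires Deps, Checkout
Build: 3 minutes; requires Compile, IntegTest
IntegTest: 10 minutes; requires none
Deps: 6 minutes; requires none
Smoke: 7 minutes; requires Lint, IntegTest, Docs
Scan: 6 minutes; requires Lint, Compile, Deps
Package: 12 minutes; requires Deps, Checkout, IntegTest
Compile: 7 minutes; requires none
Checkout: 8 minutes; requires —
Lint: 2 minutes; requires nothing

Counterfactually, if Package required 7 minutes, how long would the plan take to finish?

23

Actual critical path: Checkout→Docs→Smoke = 8+8+7 = 23 ⇒ 23 minutes.
Package is off the critical path — its longest chain is 22 minutes, giving 1 of slack.
That remains the longest chain; total 23 minutes.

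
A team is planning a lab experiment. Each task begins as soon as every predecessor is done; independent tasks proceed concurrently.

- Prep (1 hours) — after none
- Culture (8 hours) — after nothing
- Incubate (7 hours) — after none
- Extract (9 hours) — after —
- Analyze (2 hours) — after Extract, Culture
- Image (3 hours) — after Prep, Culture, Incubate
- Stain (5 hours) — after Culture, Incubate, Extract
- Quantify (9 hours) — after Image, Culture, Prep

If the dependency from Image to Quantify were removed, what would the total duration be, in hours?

With the dependency in place, Culture→Image→Quantify = 8+3+9 = 20 sets the finish at 20 hours.
Without Image→Quantify, Quantify's earliest start moves from 11 to 8.
New critical path: Culture→Quantify = 8+9 = 17 ⇒ 17 hours.

17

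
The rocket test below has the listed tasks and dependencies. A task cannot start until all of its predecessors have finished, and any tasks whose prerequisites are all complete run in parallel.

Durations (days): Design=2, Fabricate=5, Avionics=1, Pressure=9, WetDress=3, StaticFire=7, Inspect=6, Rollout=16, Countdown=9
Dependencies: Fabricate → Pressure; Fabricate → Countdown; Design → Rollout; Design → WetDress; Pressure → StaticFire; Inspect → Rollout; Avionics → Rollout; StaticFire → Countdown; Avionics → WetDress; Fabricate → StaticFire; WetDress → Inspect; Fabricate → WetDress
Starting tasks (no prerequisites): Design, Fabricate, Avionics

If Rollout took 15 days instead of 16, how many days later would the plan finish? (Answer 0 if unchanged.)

Critical path before the change: Fabricate→WetDress→Inspect→Rollout = 5+3+6+16 = 30 giving 30 days.
Rollout is on the critical path; changing it to 15 makes that path 29 days.
New critical path: Fabricate→Pressure→StaticFire→Countdown = 5+9+7+9 = 30 ⇒ 30 days.
Change in finish: 30 − 30 = +0 days.

0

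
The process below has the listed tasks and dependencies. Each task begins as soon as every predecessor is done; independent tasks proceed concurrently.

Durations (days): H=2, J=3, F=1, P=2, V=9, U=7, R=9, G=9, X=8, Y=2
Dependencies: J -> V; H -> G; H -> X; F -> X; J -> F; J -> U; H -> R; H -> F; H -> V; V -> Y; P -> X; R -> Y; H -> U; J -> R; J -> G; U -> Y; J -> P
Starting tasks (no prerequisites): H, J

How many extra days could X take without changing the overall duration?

J→V→Y = 3+9+2 = 14 sets the makespan at 14 days.
Longest path through X: 13 days (earliest finish 13, latest finish 14).
Float = 14 − 13 = 1.

1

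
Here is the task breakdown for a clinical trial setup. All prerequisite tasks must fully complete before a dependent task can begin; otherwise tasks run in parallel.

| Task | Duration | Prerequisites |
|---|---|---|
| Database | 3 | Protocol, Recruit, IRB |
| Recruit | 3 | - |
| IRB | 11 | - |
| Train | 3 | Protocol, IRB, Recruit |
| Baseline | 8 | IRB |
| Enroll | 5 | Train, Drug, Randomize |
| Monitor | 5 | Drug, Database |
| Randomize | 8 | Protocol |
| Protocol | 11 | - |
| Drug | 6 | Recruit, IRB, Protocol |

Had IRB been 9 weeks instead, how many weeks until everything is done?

Actual critical path: Protocol→Randomize→Enroll = 11+8+5 = 24 ⇒ 24 weeks.
IRB is off the critical path — its longest chain is 22 weeks, giving 2 of slack.
No other chain overtakes it, so the finish is 24 weeks.

24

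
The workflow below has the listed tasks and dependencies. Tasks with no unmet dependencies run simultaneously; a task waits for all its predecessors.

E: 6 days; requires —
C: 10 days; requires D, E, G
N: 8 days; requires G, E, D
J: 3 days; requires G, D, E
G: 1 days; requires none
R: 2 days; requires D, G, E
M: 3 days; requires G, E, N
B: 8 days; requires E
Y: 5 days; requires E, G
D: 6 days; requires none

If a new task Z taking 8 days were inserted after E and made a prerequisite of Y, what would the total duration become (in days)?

Originally the schedule takes 17 days.
With Z inserted, Y now waits for max(E, G, Z).
New critical path: E→Z→Y = 6+8+5 = 19 ⇒ 19 days.

19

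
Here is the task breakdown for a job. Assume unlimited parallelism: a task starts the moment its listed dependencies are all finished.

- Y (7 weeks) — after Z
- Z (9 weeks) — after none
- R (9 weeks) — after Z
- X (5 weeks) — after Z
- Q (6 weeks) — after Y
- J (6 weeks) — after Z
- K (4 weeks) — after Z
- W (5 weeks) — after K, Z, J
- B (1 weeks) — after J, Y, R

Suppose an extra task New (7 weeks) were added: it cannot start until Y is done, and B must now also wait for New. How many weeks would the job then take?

Originally the job takes 22 weeks.
With New inserted, B now waits for max(J, Y, R, New).
New critical path: Z→Y→New→B = 9+7+7+1 = 24 ⇒ 24 weeks.

24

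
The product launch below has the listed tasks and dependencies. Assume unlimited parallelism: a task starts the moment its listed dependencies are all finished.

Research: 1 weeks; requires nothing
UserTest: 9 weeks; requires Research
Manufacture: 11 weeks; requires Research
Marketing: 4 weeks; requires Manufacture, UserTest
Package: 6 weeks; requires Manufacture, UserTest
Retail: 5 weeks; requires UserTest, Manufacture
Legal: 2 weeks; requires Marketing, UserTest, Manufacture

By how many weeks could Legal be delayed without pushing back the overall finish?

0

Research→Manufacture→Package = 1+11+6 = 18 sets the makespan at 18 weeks.
Longest path through Legal: 18 weeks (earliest finish 18, latest finish 18).
So Legal can slip 18 − 18 = 0 weeks.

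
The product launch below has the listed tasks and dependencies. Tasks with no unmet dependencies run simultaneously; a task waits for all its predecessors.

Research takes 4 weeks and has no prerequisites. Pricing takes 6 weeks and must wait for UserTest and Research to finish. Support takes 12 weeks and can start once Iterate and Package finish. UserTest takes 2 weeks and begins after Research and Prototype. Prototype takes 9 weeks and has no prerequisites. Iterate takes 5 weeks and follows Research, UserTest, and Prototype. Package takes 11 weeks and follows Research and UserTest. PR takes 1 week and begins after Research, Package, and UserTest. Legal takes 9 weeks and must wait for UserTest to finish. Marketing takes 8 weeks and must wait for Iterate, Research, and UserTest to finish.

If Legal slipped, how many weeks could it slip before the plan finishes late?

The longest chain is Prototype→UserTest→Package→Support = 9+2+11+12 = 34; overall finish 34 weeks.
Legal finishes as early as 20 and must finish by 34.
So Legal can slip 34 − 20 = 14 weeks.

14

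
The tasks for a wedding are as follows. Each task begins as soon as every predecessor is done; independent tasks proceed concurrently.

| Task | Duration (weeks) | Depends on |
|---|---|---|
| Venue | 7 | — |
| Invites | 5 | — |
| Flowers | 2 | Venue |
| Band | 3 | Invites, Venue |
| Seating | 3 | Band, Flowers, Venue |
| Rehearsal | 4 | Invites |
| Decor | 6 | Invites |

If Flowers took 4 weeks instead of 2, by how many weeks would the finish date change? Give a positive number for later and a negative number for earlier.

Baseline: Venue→Band→Seating = 7+3+3 = 13 → 13 weeks.
Flowers has 1 week of float (longest path through it is 12).
The binding chain switches to Venue→Flowers→Seating = 7+4+3 = 14; finish 14 weeks.
Change in finish: 14 − 13 = +1 weeks.

1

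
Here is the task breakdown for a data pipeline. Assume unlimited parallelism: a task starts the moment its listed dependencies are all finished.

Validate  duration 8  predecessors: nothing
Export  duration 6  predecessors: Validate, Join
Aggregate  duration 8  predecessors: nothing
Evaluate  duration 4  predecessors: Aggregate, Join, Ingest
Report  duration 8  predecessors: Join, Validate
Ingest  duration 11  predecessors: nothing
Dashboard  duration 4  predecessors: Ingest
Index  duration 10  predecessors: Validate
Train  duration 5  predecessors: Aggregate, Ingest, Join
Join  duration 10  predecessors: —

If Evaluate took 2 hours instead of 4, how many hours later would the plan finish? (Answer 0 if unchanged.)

0

Critical path before the change: Validate→Index = 8+10 = 18 giving 18 hours.
The longest path through Evaluate is only 15 hours, so Evaluate has float 3.
No other chain overtakes it, so the finish is 18 hours.
Change in finish: 18 − 18 = +0 hours.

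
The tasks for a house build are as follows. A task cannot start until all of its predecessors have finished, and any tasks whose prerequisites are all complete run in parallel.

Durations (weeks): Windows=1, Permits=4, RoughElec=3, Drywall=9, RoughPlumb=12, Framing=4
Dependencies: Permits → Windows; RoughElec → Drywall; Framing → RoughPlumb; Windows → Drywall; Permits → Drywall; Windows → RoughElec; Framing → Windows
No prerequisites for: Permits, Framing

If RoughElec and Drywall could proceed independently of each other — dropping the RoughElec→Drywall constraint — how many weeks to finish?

With the dependency in place, Permits→Windows→RoughElec→Drywall = 4+1+3+9 = 17 sets the finish at 17 weeks.
Without RoughElec→Drywall, Drywall's earliest start moves from 8 to 5.
The longest chain is now Framing→RoughPlumb = 4+12 = 16, so the job takes 16 weeks.

16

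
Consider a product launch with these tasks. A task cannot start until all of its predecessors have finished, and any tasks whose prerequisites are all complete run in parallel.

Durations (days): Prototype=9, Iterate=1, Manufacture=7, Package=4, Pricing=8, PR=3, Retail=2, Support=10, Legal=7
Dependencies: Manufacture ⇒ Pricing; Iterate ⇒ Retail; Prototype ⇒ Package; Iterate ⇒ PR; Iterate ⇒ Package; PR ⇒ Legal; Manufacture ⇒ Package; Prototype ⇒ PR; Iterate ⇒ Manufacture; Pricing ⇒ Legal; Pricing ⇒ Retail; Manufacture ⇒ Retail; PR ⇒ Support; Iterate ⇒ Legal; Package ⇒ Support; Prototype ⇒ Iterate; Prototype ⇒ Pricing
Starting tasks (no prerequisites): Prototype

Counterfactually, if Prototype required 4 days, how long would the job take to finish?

Actual critical path: Prototype→Iterate→Manufacture→Pricing→Legal = 9+1+7+8+7 = 32 ⇒ 32 days.
Prototype is on the critical path; changing it to 4 makes that path 27 days.
The critical path is still Prototype→Iterate→Manufacture→Pricing→Legal; finish is now 27 days.

27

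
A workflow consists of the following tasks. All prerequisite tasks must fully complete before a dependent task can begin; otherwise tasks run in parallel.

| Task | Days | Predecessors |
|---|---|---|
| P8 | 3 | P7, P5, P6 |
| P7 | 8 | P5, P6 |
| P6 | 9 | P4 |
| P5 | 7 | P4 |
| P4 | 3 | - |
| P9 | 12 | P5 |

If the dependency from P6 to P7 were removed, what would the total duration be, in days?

Original critical path: P4→P6→P7→P8 = 3+9+8+3 = 23 ⇒ 23 days.
Without P6→P7, P7's earliest start moves from 12 to 10.
The longest chain is now P4→P5→P9 = 3+7+12 = 22, so the plan takes 22 days.

22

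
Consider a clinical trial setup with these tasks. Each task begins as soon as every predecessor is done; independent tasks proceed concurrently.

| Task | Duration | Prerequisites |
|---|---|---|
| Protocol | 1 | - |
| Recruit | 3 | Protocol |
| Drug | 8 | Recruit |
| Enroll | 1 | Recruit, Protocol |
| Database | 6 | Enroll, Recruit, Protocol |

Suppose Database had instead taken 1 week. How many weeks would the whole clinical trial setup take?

12

Actual critical path: Protocol→Recruit→Drug = 1+3+8 = 12 ⇒ 12 weeks.
The longest path through Database is only 11 weeks, so Database has float 1.
That remains the longest chain; total 12 weeks.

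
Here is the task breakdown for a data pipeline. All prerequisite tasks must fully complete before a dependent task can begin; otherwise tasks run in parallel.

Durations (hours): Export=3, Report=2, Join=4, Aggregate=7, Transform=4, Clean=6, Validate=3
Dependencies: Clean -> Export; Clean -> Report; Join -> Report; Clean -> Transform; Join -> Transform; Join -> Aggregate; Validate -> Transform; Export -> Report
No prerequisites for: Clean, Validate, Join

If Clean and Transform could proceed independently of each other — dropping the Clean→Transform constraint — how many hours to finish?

11

Before: longest chain Clean→Export→Report = 6+3+2 = 11, finish 11.
Without Clean→Transform, Transform's earliest start moves from 6 to 4.
New critical path: Clean→Export→Report = 6+3+2 = 11 ⇒ 11 hours.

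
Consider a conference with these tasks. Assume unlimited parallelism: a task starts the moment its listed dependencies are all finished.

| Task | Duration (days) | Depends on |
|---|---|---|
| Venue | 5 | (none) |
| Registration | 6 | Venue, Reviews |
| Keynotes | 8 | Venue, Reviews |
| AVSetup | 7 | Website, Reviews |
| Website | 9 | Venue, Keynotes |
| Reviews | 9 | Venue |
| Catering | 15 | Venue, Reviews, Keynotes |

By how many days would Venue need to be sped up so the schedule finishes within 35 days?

3

Current finish: 38 days; target: 35.
Venue is on every critical path, so each day cut from Venue cuts the finish by one (this holds down to a finish of 34).
Need 38 − 35 = 3 days off Venue → Venue becomes 2 days, finish becomes 35.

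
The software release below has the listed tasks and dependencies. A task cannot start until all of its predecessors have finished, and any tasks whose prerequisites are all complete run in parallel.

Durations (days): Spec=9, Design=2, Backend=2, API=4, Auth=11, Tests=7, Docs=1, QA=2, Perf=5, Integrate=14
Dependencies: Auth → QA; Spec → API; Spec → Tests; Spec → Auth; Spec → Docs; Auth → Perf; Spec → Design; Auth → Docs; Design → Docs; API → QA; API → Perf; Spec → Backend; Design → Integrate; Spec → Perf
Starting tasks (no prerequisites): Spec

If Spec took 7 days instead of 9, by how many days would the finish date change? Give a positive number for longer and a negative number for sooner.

-2

Actual critical path: Spec→Design→Integrate = 9+2+14 = 25 ⇒ 25 days.
Spec is on the critical path; changing it to 7 makes that path 23 days.
The critical path is still Spec→Design→Integrate; finish is now 23 days.
Change in finish: 23 − 25 = -2 days.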